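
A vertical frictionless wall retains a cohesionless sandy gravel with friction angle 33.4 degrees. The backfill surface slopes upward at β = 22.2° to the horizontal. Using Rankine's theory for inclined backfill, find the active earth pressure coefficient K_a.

0.367

K_a = cos β · (cos β − √(cos²β − cos²φ)) / (cos β + √(cos²β − cos²φ)).
cos β = 0.9259, cos φ = 0.8348, √(cos²β − cos²φ) = 0.4003.
K_a = 0.9259 × (0.9259 − 0.4003)/(0.9259 + 0.4003) = 0.3669.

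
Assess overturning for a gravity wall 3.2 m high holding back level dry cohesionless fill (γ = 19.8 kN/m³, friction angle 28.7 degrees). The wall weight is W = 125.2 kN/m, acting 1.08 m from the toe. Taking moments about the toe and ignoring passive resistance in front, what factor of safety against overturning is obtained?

K_a = tan²(45° − 28.7°/2) = 0.3511.
P_a = ½K_aγH² = 0.5×0.3511×19.8×3.2² = 35.60 kN/m, acting at H/3 = 1.067 m above the base.
Overturning moment M_o = P_a × H/3 = 35.60 × 1.067 = 37.97.
Resisting moment M_r = W × 1.08 = 125.2 × 1.08 = 135.2.
FS_overturning = M_r/M_o = 135.2/37.97 = 3.561.

3.56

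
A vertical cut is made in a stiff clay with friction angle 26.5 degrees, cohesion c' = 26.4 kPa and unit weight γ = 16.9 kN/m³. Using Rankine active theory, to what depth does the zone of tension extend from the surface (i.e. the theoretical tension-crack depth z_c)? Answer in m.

K_a = tan²(45° − 26.5°/2) = 0.3829; √K_a = 0.6188.
The active pressure is zero where K_a γ z = 2c√K_a, so z_c = 2c/(γ√K_a) = 2×26.4/(16.9×0.6188) = 5.049 m.

5.05 m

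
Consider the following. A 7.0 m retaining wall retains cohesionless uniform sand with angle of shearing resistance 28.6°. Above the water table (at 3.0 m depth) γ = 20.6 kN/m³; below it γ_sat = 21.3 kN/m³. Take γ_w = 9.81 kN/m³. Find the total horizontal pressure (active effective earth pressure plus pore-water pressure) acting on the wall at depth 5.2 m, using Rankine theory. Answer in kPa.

52.3 kPa

K_a = (1 − sin φ)/(1 + sin φ) = 0.3525.
γ' = 21.3 − 9.81 = 11.49 kN/m³.
Effective vertical stress at 5.2 m: σ'_v = 20.6×3.0 + 11.49×2.20 = 87.08 kPa.
σ'_h = K_a σ'_v = 0.3525 × 87.08 = 30.70 kPa; u = γ_w × 2.20 = 21.58 kPa.
Total σ_h = 30.70 + 21.58 = 52.28 kPa.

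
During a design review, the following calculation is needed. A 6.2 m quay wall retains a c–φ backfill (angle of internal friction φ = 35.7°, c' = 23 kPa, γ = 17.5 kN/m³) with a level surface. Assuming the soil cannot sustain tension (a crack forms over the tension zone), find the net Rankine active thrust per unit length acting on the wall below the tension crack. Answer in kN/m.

2.66 kN/m

K_a = 0.2630; √K_a = 0.5128.
Tension-crack depth z_c = 2c/(γ√K_a) = 2×23/(17.5×0.5128) = 5.126 m.
σ_a at base = K_a γ H − 2c√K_a = 0.2630×17.5×6.2 − 2×23×0.5128 = 4.945 kPa.
P_a = ½ × 4.945 × (H − z_c) = 0.5×4.945×1.074 = 2.656 kN/m.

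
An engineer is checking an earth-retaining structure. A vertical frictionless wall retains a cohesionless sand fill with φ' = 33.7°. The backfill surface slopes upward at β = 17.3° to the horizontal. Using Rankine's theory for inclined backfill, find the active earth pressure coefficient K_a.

0.326

K_a = cos β · (cos β − √(cos²β − cos²φ)) / (cos β + √(cos²β − cos²φ)).
cos β = 0.9548, cos φ = 0.8320, √(cos²β − cos²φ) = 0.4684.
K_a = 0.9548 × (0.9548 − 0.4684)/(0.9548 + 0.4684) = 0.3263.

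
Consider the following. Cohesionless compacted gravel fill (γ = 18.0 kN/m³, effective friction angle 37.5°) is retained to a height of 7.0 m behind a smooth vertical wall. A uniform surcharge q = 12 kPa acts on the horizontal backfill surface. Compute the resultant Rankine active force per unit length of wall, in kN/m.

128 kN/m

K_a = tan²(45° − φ/2) = 0.2432.
Soil triangle: ½ K_a γ H² = 0.5×0.2432×18.0×7.0² = 107.2 kN/m.
Surcharge rectangle: K_a q H = 0.2432×12×7.0 = 20.43 kN/m.
Total = 107.2 + 20.43 = 127.7 kN/m.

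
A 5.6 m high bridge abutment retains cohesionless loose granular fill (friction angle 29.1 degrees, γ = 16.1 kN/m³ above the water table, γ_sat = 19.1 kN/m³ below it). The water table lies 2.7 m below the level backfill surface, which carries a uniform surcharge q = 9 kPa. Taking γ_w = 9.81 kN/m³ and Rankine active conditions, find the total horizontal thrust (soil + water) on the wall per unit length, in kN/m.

136 kN/m

K_a = tan²(45° − φ/2) = 0.3456.
γ' = 19.1 − 9.81 = 9.290 kN/m³. h₂ = H − d_w = 2.9 m.
σ'_h: at surface K_a·q = 3.110; at WT K_a(q+γd_w) = 18.13; at base K_a(q+γd_w+γ'h₂) = 27.44 kPa.
P₁ = ½(3.110+18.13)×2.7 = 28.68; P₂ = ½(18.13+27.44)×2.9 = 66.09; P_w = ½γ_w h₂² = 41.25.
Total = 28.68+66.09+41.25 = 136.0 kN/m.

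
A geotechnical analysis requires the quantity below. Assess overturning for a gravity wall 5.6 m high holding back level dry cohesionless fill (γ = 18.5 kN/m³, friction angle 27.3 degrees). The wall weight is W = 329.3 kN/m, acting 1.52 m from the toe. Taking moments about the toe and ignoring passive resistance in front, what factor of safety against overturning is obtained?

2.49

K_a = tan²(45° − 27.3°/2) = 0.3711.
P_a = ½K_aγH² = 0.5×0.3711×18.5×5.6² = 107.7 kN/m, acting at H/3 = 1.867 m above the base.
Overturning moment M_o = P_a × H/3 = 107.7 × 1.867 = 201.0.
Resisting moment M_r = W × 1.52 = 329.3 × 1.52 = 500.5.
FS_overturning = M_r/M_o = 500.5/201.0 = 2.491.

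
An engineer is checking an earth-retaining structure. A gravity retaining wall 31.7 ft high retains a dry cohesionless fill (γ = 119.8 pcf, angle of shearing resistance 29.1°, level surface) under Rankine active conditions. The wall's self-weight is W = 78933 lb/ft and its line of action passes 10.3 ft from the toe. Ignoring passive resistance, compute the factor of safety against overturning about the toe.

3.70

K_a = tan²(45° − 29.1°/2) = 0.3456.
P_a = ½K_aγH² = 0.5×0.3456×119.8×31.7² = 20800 lb/ft, acting at H/3 = 10.57 ft above the base.
Overturning moment M_o = P_a × H/3 = 20800 × 10.57 = 219800.
Resisting moment M_r = W × 10.3 = 78933 × 10.3 = 813000.
FS_overturning = M_r/M_o = 813000/219800 = 3.699.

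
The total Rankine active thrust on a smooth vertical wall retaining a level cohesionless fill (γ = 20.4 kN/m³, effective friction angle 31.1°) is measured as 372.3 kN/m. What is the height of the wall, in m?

10.7 m

K_a = 0.3188. P_a = ½ K_a γ H² ⇒ H = √(2P_a/(K_a γ)).
H = √(2×372.3/(0.3188×20.4)) = 10.70 m.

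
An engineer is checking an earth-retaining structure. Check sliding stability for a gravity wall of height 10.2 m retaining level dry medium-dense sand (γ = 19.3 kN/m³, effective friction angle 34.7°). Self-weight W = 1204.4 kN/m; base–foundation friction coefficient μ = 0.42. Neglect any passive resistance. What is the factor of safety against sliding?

K_a = tan²(45° − 34.7°/2) = 0.2745.
P_a = ½K_aγH² = 0.5×0.2745×19.3×10.2² = 275.6 kN/m, acting at H/3 = 3.400 m above the base.
FS_sliding = μW / P_a = 0.42×1204.4 / 275.6 = 1.836.

1.84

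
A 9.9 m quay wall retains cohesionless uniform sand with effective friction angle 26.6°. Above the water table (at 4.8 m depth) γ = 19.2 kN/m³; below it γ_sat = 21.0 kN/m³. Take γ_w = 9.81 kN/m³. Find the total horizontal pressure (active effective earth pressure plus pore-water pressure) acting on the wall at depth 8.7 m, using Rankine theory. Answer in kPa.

K_a = (1 − sin φ)/(1 + sin φ) = 0.3814.
γ' = 21.0 − 9.81 = 11.19 kN/m³.
Effective vertical stress at 8.7 m: σ'_v = 19.2×4.8 + 11.19×3.90 = 135.8 kPa.
σ'_h = K_a σ'_v = 0.3814 × 135.8 = 51.80 kPa; u = γ_w × 3.90 = 38.26 kPa.
Total σ_h = 51.80 + 38.26 = 90.06 kPa.

90.1 kPa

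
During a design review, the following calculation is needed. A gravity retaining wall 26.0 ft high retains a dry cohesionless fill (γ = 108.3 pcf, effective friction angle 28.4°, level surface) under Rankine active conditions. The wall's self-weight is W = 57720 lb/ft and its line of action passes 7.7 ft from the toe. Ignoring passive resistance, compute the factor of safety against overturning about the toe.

3.94

K_a = tan²(45° − 28.4°/2) = 0.3554.
P_a = ½K_aγH² = 0.5×0.3554×108.3×26.0² = 13010 lb/ft, acting at H/3 = 8.667 ft above the base.
Overturning moment M_o = P_a × H/3 = 13010 × 8.667 = 112700.
Resisting moment M_r = W × 7.7 = 57720 × 7.7 = 444400.
FS_overturning = M_r/M_o = 444400/112700 = 3.942.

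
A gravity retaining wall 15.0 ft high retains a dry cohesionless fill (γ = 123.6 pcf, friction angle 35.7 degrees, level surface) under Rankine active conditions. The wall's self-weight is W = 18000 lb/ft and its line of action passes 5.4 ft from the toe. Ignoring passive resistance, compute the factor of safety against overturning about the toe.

5.32

K_a = tan²(45° − 35.7°/2) = 0.2630.
P_a = ½K_aγH² = 0.5×0.2630×123.6×15.0² = 3657 lb/ft, acting at H/3 = 5.000 ft above the base.
Overturning moment M_o = P_a × H/3 = 3657 × 5.000 = 18280.
Resisting moment M_r = W × 5.4 = 18000 × 5.4 = 97200.
FS_overturning = M_r/M_o = 97200/18280 = 5.316.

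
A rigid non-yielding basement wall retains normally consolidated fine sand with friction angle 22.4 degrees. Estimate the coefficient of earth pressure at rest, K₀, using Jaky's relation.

K₀ = 1 − sin φ' = 1 − sin 22.4° = 0.6189.

0.619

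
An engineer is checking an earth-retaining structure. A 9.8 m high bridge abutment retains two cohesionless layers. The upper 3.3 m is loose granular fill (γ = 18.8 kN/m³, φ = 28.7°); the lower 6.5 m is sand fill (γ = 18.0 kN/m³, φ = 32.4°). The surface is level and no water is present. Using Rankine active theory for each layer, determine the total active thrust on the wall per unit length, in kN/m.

273 kN/m

K_a1 = tan²(45°−28.7°/2) = 0.3511; K_a2 = tan²(45°−32.4°/2) = 0.3022.
Layer 1: σ at base = K_a1 γ₁ h₁ = 21.79 kPa; P₁ = ½×21.79×3.3 = 35.95.
Layer 2: σ_v at top = γ₁h₁ = 62.04; σ_h top = K_a2×62.04 = 18.75; σ_h base = K_a2×(62.04+18.0×6.5) = 54.11.
P₂ = ½(18.75+54.11)×6.5 = 236.8. Total P_a = 35.95+236.8 = 272.7 kN/m.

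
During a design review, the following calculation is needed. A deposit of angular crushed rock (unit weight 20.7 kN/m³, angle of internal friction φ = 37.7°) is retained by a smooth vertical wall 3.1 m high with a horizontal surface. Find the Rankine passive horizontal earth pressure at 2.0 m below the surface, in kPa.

K_p = (1 + sin φ)/(1 − sin φ) = 4.148.
σ_h = K_p γ z = 4.148 × 20.7 × 2.0 = 171.7 kPa.

172 kPa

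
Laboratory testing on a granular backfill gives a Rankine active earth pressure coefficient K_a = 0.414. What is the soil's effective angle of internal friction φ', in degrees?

24.5°

K_a = tan²(45° − φ/2) ⇒ 45° − φ/2 = arctan(√0.414) = 32.76°.
φ = 2(45° − 32.76°) = 24.48°.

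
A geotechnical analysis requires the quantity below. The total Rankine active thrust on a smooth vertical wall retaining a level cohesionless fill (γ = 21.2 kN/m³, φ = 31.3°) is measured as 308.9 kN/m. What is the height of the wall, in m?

9.60 m

K_a = 0.3162. P_a = ½ K_a γ H² ⇒ H = √(2P_a/(K_a γ)).
H = √(2×308.9/(0.3162×21.2)) = 9.600 m.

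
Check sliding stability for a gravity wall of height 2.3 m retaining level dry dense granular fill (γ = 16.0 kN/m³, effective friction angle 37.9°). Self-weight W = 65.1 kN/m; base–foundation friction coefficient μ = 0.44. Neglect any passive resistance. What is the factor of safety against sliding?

2.83

K_a = tan²(45° − 37.9°/2) = 0.2389.
P_a = ½K_aγH² = 0.5×0.2389×16.0×2.3² = 10.11 kN/m, acting at H/3 = 0.7667 m above the base.
FS_sliding = μW / P_a = 0.44×65.1 / 10.11 = 2.833.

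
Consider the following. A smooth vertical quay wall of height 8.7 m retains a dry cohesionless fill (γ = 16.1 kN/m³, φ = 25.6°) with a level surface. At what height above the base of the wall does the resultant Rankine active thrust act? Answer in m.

K_a = 0.3966.
The pressure distribution is triangular, so the resultant acts at H/3 above the base = 8.7/3 = 2.900 m.

2.90 m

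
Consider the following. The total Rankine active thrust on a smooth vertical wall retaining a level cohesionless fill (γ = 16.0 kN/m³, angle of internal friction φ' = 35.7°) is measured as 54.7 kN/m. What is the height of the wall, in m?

K_a = 0.2630. P_a = ½ K_a γ H² ⇒ H = √(2P_a/(K_a γ)).
H = √(2×54.7/(0.2630×16.0)) = 5.099 m.

5.10 m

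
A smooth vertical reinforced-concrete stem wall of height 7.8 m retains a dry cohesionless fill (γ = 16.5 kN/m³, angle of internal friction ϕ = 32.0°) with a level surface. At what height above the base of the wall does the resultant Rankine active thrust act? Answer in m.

2.60 m

K_a = 0.3073.
The pressure distribution is triangular, so the resultant acts at H/3 above the base = 7.8/3 = 2.600 m.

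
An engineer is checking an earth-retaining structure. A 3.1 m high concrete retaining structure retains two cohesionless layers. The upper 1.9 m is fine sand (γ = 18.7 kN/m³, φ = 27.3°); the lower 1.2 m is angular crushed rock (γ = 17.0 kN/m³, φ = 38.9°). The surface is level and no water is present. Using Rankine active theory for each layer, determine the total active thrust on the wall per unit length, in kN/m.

K_a1 = tan²(45°−27.3°/2) = 0.3711; K_a2 = tan²(45°−38.9°/2) = 0.2285.
Layer 1: σ at base = K_a1 γ₁ h₁ = 13.19 kPa; P₁ = ½×13.19×1.9 = 12.53.
Layer 2: σ_v at top = γ₁h₁ = 35.53; σ_h top = K_a2×35.53 = 8.120; σ_h base = K_a2×(35.53+17.0×1.2) = 12.78.
P₂ = ½(8.120+12.78)×1.2 = 12.54. Total P_a = 12.53+12.54 = 25.07 kN/m.

25.1 kN/m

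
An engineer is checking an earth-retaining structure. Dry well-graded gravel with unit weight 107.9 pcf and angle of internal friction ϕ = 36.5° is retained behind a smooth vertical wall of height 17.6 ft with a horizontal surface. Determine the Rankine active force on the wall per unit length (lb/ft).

4250 lb/ft

K_a = tan²(45° − φ/2) = 0.2541.
P_a = ½ K_a γ H² = 0.5 × 0.2541 × 107.9 × 17.6² = 4246 lb/ft.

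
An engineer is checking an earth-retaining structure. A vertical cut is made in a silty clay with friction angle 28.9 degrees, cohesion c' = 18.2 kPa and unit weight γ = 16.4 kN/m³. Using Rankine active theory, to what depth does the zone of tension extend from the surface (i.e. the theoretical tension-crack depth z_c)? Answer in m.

3.76 m

K_a = tan²(45° − 28.9°/2) = 0.3484; √K_a = 0.5902.
The active pressure is zero where K_a γ z = 2c√K_a, so z_c = 2c/(γ√K_a) = 2×18.2/(16.4×0.5902) = 3.760 m.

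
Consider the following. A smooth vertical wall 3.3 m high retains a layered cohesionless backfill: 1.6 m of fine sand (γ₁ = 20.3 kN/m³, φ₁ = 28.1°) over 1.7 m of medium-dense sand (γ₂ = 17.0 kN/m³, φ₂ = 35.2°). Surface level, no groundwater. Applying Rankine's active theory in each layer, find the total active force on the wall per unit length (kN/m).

K_a1 = tan²(45°−28.1°/2) = 0.3596; K_a2 = tan²(45°−35.2°/2) = 0.2687.
Layer 1: σ at base = K_a1 γ₁ h₁ = 11.68 kPa; P₁ = ½×11.68×1.6 = 9.344.
Layer 2: σ_v at top = γ₁h₁ = 32.48; σ_h top = K_a2×32.48 = 8.727; σ_h base = K_a2×(32.48+17.0×1.7) = 16.49.
P₂ = ½(8.727+16.49)×1.7 = 21.44. Total P_a = 9.344+21.44 = 30.78 kN/m.

30.8 kN/m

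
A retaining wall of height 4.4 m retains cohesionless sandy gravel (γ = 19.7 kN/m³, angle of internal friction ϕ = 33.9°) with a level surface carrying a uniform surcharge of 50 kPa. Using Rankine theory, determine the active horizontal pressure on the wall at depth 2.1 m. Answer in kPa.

K_a = (1 − sin φ)/(1 + sin φ) = 0.2839.
σ_v = γz + q = 19.7 × 2.1 + 50 = 91.37 kPa.
σ_h = K_a σ_v = 0.2839 × 91.37 = 25.94 kPa.

25.9 kPa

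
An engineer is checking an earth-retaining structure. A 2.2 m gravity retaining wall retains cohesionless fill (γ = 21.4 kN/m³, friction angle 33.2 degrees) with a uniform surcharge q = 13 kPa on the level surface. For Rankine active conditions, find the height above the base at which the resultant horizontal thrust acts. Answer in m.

K_a = 0.2924.
Triangular part P₁ = ½K_aγH² = 15.14 at H/3 = 0.7333 m; rectangular part P₂ = K_a q H = 8.361 at H/2 = 1.100 m.
ȳ = (P₁·0.7333 + P₂·1.100)/(P₁+P₂) = 0.8638 m.

0.864 m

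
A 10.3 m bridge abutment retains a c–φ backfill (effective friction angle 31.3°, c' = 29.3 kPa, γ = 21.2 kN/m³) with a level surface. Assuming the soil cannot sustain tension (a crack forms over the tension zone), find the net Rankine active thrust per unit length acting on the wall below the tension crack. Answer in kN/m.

97.2 kN/m

K_a = 0.3162; √K_a = 0.5623.
Tension-crack depth z_c = 2c/(γ√K_a) = 2×29.3/(21.2×0.5623) = 4.916 m.
σ_a at base = K_a γ H − 2c√K_a = 0.3162×21.2×10.3 − 2×29.3×0.5623 = 36.09 kPa.
P_a = ½ × 36.09 × (H − z_c) = 0.5×36.09×5.384 = 97.17 kN/m.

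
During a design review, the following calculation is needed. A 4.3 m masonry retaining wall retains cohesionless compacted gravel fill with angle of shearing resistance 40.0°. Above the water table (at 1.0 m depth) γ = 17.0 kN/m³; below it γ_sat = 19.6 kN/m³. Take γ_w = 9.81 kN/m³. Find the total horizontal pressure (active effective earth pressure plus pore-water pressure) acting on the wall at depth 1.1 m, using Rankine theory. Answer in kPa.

K_a = (1 − sin φ)/(1 + sin φ) = 0.2174.
γ' = 19.6 − 9.81 = 9.790 kN/m³.
Effective vertical stress at 1.1 m: σ'_v = 17.0×1.0 + 9.790×0.100 = 17.98 kPa.
σ'_h = K_a σ'_v = 0.2174 × 17.98 = 3.909 kPa; u = γ_w × 0.100 = 0.9810 kPa.
Total σ_h = 3.909 + 0.9810 = 4.890 kPa.

4.89 kPa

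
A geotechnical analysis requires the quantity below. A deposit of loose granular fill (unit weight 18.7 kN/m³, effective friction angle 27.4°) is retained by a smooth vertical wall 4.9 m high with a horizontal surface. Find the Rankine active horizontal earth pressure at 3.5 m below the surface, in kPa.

24.2 kPa

K_a = (1 − sin φ)/(1 + sin φ) = 0.3697.
σ_h = K_a γ z = 0.3697 × 18.7 × 3.5 = 24.20 kPa.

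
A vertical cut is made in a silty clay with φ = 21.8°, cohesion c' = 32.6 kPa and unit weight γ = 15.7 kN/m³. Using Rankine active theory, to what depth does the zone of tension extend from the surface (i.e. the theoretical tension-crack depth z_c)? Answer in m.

K_a = tan²(45° − 21.8°/2) = 0.4584; √K_a = 0.6771.
The active pressure is zero where K_a γ z = 2c√K_a, so z_c = 2c/(γ√K_a) = 2×32.6/(15.7×0.6771) = 6.134 m.

6.13 m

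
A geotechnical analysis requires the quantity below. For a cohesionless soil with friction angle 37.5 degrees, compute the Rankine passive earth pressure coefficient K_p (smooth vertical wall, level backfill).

K_p = (1 + sin φ)/(1 − sin φ) = tan²(45° + 37.5°/2) = 4.112.

4.11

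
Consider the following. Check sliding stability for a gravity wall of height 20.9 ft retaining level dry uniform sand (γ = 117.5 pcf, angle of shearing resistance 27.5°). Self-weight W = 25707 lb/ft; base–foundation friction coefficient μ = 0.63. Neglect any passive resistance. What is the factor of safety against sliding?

1.71

K_a = tan²(45° − 27.5°/2) = 0.3682.
P_a = ½K_aγH² = 0.5×0.3682×117.5×20.9² = 9450 lb/ft, acting at H/3 = 6.967 ft above the base.
FS_sliding = μW / P_a = 0.63×25707 / 9450 = 1.714.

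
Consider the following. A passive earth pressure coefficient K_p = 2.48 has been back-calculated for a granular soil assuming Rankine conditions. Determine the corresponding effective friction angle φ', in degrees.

K_p = (1+sin φ)/(1−sin φ) ⇒ sin φ = (K_p − 1)/(K_p + 1) = 0.4253.
φ = arcsin(0.4253) = 25.17°.

25.2°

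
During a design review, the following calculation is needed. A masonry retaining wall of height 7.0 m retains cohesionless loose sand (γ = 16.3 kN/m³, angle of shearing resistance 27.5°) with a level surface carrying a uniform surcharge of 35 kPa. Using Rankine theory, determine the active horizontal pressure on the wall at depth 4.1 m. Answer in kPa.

37.5 kPa

K_a = (1 − sin φ)/(1 + sin φ) = 0.3682.
σ_v = γz + q = 16.3 × 4.1 + 35 = 101.8 kPa.
σ_h = K_a σ_v = 0.3682 × 101.8 = 37.50 kPa.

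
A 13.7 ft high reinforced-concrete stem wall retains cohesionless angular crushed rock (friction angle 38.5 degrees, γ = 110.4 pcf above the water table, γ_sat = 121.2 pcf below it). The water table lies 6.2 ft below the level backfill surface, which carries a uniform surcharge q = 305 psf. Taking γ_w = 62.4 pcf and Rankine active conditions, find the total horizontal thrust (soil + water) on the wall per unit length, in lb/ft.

4800 lb/ft

K_a = tan²(45° − φ/2) = 0.2327.
γ' = 121.2 − 62.4 = 58.80 pcf. h₂ = H − d_w = 7.5 ft.
σ'_h: at surface K_a·q = 70.96; at WT K_a(q+γd_w) = 230.2; at base K_a(q+γd_w+γ'h₂) = 332.8 psf.
P₁ = ½(70.96+230.2)×6.2 = 933.6; P₂ = ½(230.2+332.8)×7.5 = 2111; P_w = ½γ_w h₂² = 1755.
Total = 933.6+2111+1755 = 4800 lb/ft.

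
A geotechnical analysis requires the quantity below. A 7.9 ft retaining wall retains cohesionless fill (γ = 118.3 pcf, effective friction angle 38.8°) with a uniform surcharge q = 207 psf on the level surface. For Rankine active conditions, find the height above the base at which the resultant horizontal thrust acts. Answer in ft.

K_a = 0.2296.
Triangular part P₁ = ½K_aγH² = 847.4 at H/3 = 2.633 ft; rectangular part P₂ = K_a q H = 375.4 at H/2 = 3.950 ft.
ȳ = (P₁·2.633 + P₂·3.950)/(P₁+P₂) = 3.038 ft.

3.04 ft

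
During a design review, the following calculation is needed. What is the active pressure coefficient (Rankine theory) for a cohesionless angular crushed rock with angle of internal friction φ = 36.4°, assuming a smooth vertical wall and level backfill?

K_a = tan²(45° − φ/2) = tan²(26.80°) = 0.2552.

0.255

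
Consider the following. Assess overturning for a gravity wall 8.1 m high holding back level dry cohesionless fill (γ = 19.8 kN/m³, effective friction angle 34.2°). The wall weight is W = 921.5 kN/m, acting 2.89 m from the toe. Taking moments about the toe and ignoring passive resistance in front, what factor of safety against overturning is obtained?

5.42

K_a = tan²(45° − 34.2°/2) = 0.2803.
P_a = ½K_aγH² = 0.5×0.2803×19.8×8.1² = 182.1 kN/m, acting at H/3 = 2.700 m above the base.
Overturning moment M_o = P_a × H/3 = 182.1 × 2.700 = 491.7.
Resisting moment M_r = W × 2.89 = 921.5 × 2.89 = 2663.
FS_overturning = M_r/M_o = 2663/491.7 = 5.417.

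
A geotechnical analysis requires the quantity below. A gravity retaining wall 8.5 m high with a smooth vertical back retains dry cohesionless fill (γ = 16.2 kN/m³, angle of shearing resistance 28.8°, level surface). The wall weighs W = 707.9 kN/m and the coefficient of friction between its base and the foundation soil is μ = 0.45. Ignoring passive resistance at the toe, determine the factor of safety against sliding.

1.56

K_a = tan²(45° − 28.8°/2) = 0.3498.
P_a = ½K_aγH² = 0.5×0.3498×16.2×8.5² = 204.7 kN/m, acting at H/3 = 2.833 m above the base.
FS_sliding = μW / P_a = 0.45×707.9 / 204.7 = 1.556.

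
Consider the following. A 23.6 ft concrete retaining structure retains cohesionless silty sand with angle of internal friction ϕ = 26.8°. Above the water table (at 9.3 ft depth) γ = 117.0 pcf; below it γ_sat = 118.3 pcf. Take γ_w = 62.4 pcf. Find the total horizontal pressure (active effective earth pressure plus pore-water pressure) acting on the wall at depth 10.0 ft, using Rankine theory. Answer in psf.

470 psf

K_a = (1 − sin φ)/(1 + sin φ) = 0.3785.
γ' = 118.3 − 62.4 = 55.90 pcf.
Effective vertical stress at 10.0 ft: σ'_v = 117.0×9.3 + 55.90×0.700 = 1127 psf.
σ'_h = K_a σ'_v = 0.3785 × 1127 = 426.6 psf; u = γ_w × 0.700 = 43.68 psf.
Total σ_h = 426.6 + 43.68 = 470.3 psf.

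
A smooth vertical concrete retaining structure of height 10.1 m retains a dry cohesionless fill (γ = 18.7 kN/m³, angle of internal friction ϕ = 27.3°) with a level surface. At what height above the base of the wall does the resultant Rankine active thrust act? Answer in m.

K_a = 0.3711.
The pressure distribution is triangular, so the resultant acts at H/3 above the base = 10.1/3 = 3.367 m.

3.37 m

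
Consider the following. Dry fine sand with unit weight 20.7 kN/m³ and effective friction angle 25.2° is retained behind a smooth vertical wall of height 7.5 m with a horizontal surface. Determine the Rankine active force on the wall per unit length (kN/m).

K_a = tan²(45° − φ/2) = 0.4027.
P_a = ½ K_a γ H² = 0.5 × 0.4027 × 20.7 × 7.5² = 234.5 kN/m.

234 kN/m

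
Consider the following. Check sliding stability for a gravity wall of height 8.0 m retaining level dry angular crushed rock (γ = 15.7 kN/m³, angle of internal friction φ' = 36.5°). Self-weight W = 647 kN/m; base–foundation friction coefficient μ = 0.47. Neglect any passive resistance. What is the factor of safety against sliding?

2.38

K_a = tan²(45° − 36.5°/2) = 0.2541.
P_a = ½K_aγH² = 0.5×0.2541×15.7×8.0² = 127.6 kN/m, acting at H/3 = 2.667 m above the base.
FS_sliding = μW / P_a = 0.47×647 / 127.6 = 2.382.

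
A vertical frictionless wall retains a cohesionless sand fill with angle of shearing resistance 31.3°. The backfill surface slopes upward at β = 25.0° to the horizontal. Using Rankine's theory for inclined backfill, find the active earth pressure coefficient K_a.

K_a = cos β · (cos β − √(cos²β − cos²φ)) / (cos β + √(cos²β − cos²φ)).
cos β = 0.9063, cos φ = 0.8545, √(cos²β − cos²φ) = 0.3021.
K_a = 0.9063 × (0.9063 − 0.3021)/(0.9063 + 0.3021) = 0.4531.

0.453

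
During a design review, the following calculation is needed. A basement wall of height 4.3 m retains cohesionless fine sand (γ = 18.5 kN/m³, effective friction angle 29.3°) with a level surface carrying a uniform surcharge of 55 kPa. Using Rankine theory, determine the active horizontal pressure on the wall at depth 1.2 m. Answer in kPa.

K_a = (1 − sin φ)/(1 + sin φ) = 0.3428.
σ_v = γz + q = 18.5 × 1.2 + 55 = 77.20 kPa.
σ_h = K_a σ_v = 0.3428 × 77.20 = 26.47 kPa.

26.5 kPa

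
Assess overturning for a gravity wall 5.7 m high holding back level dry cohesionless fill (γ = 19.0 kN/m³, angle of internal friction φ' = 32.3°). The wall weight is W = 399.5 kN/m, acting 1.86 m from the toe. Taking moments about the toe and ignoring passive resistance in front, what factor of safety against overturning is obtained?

4.18

K_a = tan²(45° − 32.3°/2) = 0.3035.
P_a = ½K_aγH² = 0.5×0.3035×19.0×5.7² = 93.67 kN/m, acting at H/3 = 1.900 m above the base.
Overturning moment M_o = P_a × H/3 = 93.67 × 1.900 = 178.0.
Resisting moment M_r = W × 1.86 = 399.5 × 1.86 = 743.1.
FS_overturning = M_r/M_o = 743.1/178.0 = 4.175.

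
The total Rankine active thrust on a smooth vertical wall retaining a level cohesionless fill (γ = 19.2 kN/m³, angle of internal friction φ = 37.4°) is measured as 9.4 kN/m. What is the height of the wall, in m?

K_a = 0.2443. P_a = ½ K_a γ H² ⇒ H = √(2P_a/(K_a γ)).
H = √(2×9.4/(0.2443×19.2)) = 2.002 m.

2.00 m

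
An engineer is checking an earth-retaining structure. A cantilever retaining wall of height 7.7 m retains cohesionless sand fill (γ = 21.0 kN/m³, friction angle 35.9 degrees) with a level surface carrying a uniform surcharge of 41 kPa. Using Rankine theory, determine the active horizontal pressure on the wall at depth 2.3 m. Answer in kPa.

K_a = (1 − sin φ)/(1 + sin φ) = 0.2607.
σ_v = γz + q = 21.0 × 2.3 + 41 = 89.30 kPa.
σ_h = K_a σ_v = 0.2607 × 89.30 = 23.28 kPa.

23.3 kPa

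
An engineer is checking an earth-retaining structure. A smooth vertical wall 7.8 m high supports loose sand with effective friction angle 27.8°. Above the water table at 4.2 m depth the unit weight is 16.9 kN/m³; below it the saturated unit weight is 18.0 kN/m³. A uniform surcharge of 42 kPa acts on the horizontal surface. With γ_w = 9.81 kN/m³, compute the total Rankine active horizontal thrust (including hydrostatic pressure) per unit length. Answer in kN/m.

K_a = tan²(45° − φ/2) = 0.3639.
γ' = 18.0 − 9.81 = 8.190 kN/m³. h₂ = H − d_w = 3.6 m.
σ'_h: at surface K_a·q = 15.28; at WT K_a(q+γd_w) = 41.11; at base K_a(q+γd_w+γ'h₂) = 51.84 kPa.
P₁ = ½(15.28+41.11)×4.2 = 118.4; P₂ = ½(41.11+51.84)×3.6 = 167.3; P_w = ½γ_w h₂² = 63.57.
Total = 118.4+167.3+63.57 = 349.3 kN/m.

349 kN/m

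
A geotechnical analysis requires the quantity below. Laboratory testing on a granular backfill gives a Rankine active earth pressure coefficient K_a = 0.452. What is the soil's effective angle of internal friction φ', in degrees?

22.2°

K_a = tan²(45° − φ/2) ⇒ 45° − φ/2 = arctan(√0.452) = 33.91°.
φ = 2(45° − 33.91°) = 22.17°.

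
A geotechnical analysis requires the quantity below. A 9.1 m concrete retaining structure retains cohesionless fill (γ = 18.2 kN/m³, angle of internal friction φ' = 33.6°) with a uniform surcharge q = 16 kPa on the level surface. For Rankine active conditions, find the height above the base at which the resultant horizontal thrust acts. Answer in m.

3.28 m

K_a = 0.2875.
Triangular part P₁ = ½K_aγH² = 216.7 at H/3 = 3.033 m; rectangular part P₂ = K_a q H = 41.86 at H/2 = 4.550 m.
ȳ = (P₁·3.033 + P₂·4.550)/(P₁+P₂) = 3.279 m.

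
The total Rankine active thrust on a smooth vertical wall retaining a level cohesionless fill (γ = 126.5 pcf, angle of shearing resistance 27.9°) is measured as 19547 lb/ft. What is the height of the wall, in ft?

K_a = 0.3625. P_a = ½ K_a γ H² ⇒ H = √(2P_a/(K_a γ)).
H = √(2×19547/(0.3625×126.5)) = 29.20 ft.

29.2 ft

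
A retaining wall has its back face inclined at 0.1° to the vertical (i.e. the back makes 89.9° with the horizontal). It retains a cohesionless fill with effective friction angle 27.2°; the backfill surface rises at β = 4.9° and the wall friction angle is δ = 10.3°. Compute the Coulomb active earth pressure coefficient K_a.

K_a = sin²(α+φ) / [sin²α · sin(α−δ) · (1 + √{sin(φ+δ)sin(φ−β) / (sin(α−δ)sin(α+β))})²].
With α = 89.9°, φ = 27.2°, δ = 10.3°, β = 4.9°: K_a = 0.3651.

0.365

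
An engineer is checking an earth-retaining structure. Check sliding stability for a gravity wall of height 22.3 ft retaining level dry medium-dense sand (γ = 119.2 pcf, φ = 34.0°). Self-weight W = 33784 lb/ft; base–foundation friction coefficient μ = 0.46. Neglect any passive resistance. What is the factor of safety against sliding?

1.85

K_a = tan²(45° − 34.0°/2) = 0.2827.
P_a = ½K_aγH² = 0.5×0.2827×119.2×22.3² = 8379 lb/ft, acting at H/3 = 7.433 ft above the base.
FS_sliding = μW / P_a = 0.46×33784 / 8379 = 1.855.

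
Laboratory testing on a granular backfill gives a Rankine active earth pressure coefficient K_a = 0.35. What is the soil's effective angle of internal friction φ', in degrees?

K_a = tan²(45° − φ/2) ⇒ 45° − φ/2 = arctan(√0.35) = 30.61°.
φ = 2(45° − 30.61°) = 28.78°.

28.8°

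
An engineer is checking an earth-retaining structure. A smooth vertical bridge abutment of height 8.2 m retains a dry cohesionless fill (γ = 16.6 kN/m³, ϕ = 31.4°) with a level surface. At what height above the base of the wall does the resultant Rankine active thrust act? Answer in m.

K_a = 0.3149.
The pressure distribution is triangular, so the resultant acts at H/3 above the base = 8.2/3 = 2.733 m.

2.73 m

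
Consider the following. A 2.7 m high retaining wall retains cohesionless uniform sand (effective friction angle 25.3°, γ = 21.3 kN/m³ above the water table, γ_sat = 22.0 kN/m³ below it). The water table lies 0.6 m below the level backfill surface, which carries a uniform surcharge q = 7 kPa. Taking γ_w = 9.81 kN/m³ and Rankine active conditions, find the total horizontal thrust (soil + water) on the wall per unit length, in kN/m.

K_a = tan²(45° − φ/2) = 0.4012.
γ' = 22.0 − 9.81 = 12.19 kN/m³. h₂ = H − d_w = 2.1 m.
σ'_h: at surface K_a·q = 2.808; at WT K_a(q+γd_w) = 7.936; at base K_a(q+γd_w+γ'h₂) = 18.21 kPa.
P₁ = ½(2.808+7.936)×0.6 = 3.223; P₂ = ½(7.936+18.21)×2.1 = 27.45; P_w = ½γ_w h₂² = 21.63.
Total = 3.223+27.45+21.63 = 52.30 kN/m.

52.3 kN/m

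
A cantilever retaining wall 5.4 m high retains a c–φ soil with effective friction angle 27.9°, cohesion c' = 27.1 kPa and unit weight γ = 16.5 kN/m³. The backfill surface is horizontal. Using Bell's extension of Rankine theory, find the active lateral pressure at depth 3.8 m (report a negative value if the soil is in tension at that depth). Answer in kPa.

K_a = (1 − sin φ)/(1 + sin φ) = 0.3625.
σ_a = K_a γ z − 2c√K_a = 0.3625×16.5×3.8 − 2×27.1×0.6020 = -9.905 kPa.

-9.90 kPa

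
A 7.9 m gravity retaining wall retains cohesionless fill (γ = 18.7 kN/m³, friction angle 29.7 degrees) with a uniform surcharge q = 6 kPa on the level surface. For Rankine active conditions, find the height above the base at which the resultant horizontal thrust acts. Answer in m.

K_a = 0.3374.
Triangular part P₁ = ½K_aγH² = 196.9 at H/3 = 2.633 m; rectangular part P₂ = K_a q H = 15.99 at H/2 = 3.950 m.
ȳ = (P₁·2.633 + P₂·3.950)/(P₁+P₂) = 2.732 m.

2.73 m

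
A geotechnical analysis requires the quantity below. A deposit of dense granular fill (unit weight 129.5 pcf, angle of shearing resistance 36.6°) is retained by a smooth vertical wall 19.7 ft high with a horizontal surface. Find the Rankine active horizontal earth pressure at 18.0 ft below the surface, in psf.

590 psf

K_a = (1 − sin φ)/(1 + sin φ) = 0.2530.
σ_h = K_a γ z = 0.2530 × 129.5 × 18.0 = 589.6 psf.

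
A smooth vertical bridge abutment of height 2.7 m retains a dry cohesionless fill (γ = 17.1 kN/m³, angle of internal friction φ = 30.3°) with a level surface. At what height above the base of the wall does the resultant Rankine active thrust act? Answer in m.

0.900 m

K_a = 0.3293.
The pressure distribution is triangular, so the resultant acts at H/3 above the base = 2.7/3 = 0.9000 m.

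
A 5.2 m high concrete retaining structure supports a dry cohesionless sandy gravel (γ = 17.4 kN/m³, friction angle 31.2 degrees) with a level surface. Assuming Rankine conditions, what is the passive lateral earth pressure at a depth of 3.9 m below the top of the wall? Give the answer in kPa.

214 kPa

K_p = (1 + sin φ)/(1 − sin φ) = 3.150.
σ_h = K_p γ z = 3.150 × 17.4 × 3.9 = 213.7 kPa.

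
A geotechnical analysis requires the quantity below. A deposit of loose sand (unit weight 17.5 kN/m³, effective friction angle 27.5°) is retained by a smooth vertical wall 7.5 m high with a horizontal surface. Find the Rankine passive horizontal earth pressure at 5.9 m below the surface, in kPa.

K_p = (1 + sin φ)/(1 − sin φ) = 2.716.
σ_h = K_p γ z = 2.716 × 17.5 × 5.9 = 280.4 kPa.

280 kPa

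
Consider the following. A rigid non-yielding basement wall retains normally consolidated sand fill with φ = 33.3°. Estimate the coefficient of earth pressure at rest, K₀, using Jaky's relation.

0.451

K₀ = 1 − sin φ' = 1 − sin 33.3° = 0.4510.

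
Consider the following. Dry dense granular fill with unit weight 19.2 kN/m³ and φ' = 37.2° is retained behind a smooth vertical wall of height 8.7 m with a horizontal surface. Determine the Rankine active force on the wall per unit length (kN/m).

179 kN/m

K_a = tan²(45° − φ/2) = 0.2464.
P_a = ½ K_a γ H² = 0.5 × 0.2464 × 19.2 × 8.7² = 179.1 kN/m.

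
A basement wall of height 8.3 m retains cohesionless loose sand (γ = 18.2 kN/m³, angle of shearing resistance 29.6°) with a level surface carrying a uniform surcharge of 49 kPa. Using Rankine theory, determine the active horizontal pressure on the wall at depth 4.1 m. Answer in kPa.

41.9 kPa

K_a = (1 − sin φ)/(1 + sin φ) = 0.3387.
σ_v = γz + q = 18.2 × 4.1 + 49 = 123.6 kPa.
σ_h = K_a σ_v = 0.3387 × 123.6 = 41.88 kPa.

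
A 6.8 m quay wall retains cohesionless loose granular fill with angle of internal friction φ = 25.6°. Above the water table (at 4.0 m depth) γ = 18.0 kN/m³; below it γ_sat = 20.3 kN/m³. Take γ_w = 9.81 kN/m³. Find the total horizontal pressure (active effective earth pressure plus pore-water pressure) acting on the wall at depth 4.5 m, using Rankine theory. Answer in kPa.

K_a = (1 − sin φ)/(1 + sin φ) = 0.3966.
γ' = 20.3 − 9.81 = 10.49 kN/m³.
Effective vertical stress at 4.5 m: σ'_v = 18.0×4.0 + 10.49×0.500 = 77.25 kPa.
σ'_h = K_a σ'_v = 0.3966 × 77.25 = 30.63 kPa; u = γ_w × 0.500 = 4.905 kPa.
Total σ_h = 30.63 + 4.905 = 35.54 kPa.

35.5 kPa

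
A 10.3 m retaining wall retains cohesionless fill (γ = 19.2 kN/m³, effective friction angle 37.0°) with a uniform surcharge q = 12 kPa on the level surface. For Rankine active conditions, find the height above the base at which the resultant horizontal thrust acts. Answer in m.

3.62 m

K_a = 0.2486.
Triangular part P₁ = ½K_aγH² = 253.2 at H/3 = 3.433 m; rectangular part P₂ = K_a q H = 30.72 at H/2 = 5.150 m.
ȳ = (P₁·3.433 + P₂·5.150)/(P₁+P₂) = 3.619 m.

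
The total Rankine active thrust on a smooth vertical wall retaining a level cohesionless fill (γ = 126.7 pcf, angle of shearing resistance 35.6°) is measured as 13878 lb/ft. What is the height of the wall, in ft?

K_a = 0.2641. P_a = ½ K_a γ H² ⇒ H = √(2P_a/(K_a γ)).
H = √(2×13878/(0.2641×126.7)) = 28.80 ft.

28.8 ft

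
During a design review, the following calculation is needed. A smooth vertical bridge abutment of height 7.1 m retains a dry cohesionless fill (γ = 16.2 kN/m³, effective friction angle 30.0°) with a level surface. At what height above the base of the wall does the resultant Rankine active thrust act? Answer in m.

K_a = 0.3333.
The pressure distribution is triangular, so the resultant acts at H/3 above the base = 7.1/3 = 2.367 m.

2.37 m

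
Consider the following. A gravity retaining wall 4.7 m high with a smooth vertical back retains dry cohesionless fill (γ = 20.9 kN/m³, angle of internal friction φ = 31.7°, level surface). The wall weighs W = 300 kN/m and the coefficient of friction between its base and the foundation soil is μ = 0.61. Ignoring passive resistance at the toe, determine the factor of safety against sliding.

2.55

K_a = tan²(45° − 31.7°/2) = 0.3111.
P_a = ½K_aγH² = 0.5×0.3111×20.9×4.7² = 71.81 kN/m, acting at H/3 = 1.567 m above the base.
FS_sliding = μW / P_a = 0.61×300 / 71.81 = 2.548.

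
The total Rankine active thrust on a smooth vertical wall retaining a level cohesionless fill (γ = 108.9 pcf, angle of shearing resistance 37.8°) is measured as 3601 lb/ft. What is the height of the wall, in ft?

K_a = 0.2400. P_a = ½ K_a γ H² ⇒ H = √(2P_a/(K_a γ)).
H = √(2×3601/(0.2400×108.9)) = 16.60 ft.

16.6 ft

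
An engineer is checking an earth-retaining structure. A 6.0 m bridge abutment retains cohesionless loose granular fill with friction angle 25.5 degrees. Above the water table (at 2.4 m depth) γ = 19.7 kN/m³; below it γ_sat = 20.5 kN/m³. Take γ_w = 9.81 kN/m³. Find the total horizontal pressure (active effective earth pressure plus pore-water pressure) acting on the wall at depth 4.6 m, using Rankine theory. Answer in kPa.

K_a = (1 − sin φ)/(1 + sin φ) = 0.3981.
γ' = 20.5 − 9.81 = 10.69 kN/m³.
Effective vertical stress at 4.6 m: σ'_v = 19.7×2.4 + 10.69×2.20 = 70.80 kPa.
σ'_h = K_a σ'_v = 0.3981 × 70.80 = 28.18 kPa; u = γ_w × 2.20 = 21.58 kPa.
Total σ_h = 28.18 + 21.58 = 49.77 kPa.

49.8 kPa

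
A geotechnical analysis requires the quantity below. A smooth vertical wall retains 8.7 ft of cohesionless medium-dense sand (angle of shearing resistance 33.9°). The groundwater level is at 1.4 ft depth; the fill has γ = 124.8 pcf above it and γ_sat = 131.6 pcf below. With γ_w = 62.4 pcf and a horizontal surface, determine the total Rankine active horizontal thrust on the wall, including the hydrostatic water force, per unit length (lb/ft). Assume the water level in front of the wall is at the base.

K_a = tan²(45° − φ/2) = 0.2839.
γ' = 131.6 − 62.4 = 69.20 pcf. Depth below WT = 7.3 ft.
σ'_h at WT = K_a γ d_w = 49.60 psf; at base = 49.60 + K_a γ' × 7.3 = 193.0 psf.
P₁ (0–1.4 ft) = ½×49.60×1.4 = 34.72. P₂ (1.4–8.7 ft) = ½(49.60+193.0)×7.3 = 885.6.
P_w = ½ γ_w h₂² = 0.5×62.4×7.3² = 1663. Total = 34.72+885.6+1663 = 2583 lb/ft.

2580 lb/ft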